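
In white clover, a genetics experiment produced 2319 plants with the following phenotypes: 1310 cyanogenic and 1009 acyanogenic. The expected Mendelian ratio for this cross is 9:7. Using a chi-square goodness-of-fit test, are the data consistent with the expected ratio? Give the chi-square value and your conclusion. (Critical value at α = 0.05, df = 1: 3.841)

0.054; consistent

The 9:7 ratio has 16 parts, so with N = 2319 the expected counts are:
  cyanogenic: 2319 × 9/16 = 1304.4375
  acyanogenic: 2319 × 7/16 = 1014.5625
χ² = Σ (O − E)² / E
  cyanogenic: (1310 − 1304.4375)² / 1304.4375 = 0.0237
  acyanogenic: (1009 − 1014.5625)² / 1014.5625 = 0.0305
χ² = 0.0237 + 0.0305 = 0.0542 ≈ 0.054
Degrees of freedom = 2 − 1 = 1; critical value at α = 0.05 is 3.841.
Since 0.054 < 3.841, we fail to reject the null hypothesis — the data are consistent with the 9:7 ratio.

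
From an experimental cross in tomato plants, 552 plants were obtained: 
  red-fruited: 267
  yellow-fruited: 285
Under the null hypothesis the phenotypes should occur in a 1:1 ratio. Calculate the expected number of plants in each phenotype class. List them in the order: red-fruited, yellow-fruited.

Expected counts for N = 552 under a 1:1 ratio (total parts = 2):
  red-fruited: 552 × 1/2 = 276
  yellow-fruited: 552 × 1/2 = 276

276, 276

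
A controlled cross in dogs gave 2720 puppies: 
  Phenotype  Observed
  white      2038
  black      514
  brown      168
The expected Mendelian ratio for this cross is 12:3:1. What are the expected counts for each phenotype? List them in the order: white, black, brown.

2040, 510, 170

Expected counts for N = 2720 under a 12:3:1 ratio (total parts = 16):
  white: 2720 × 12/16 = 2040
  black: 2720 × 3/16 = 510
  brown: 2720 × 1/16 = 170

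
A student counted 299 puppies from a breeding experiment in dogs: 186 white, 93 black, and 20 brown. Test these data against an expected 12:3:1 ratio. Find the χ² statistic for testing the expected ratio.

30.953

Expected counts for N = 299 under a 12:3:1 ratio (total parts = 16):
  white: 299 × 12/16 = 224.25
  black: 299 × 3/16 = 56.0625
  brown: 299 × 1/16 = 18.6875
χ² = Σ (O − E)² / E
  white: (186 − 224.25)² / 224.25 = 6.5242
  black: (93 − 56.0625)² / 56.0625 = 24.3367
  brown: (20 − 18.6875)² / 18.6875 = 0.0922
χ² = 6.5242 + 24.3367 + 0.0922 = 30.9531 ≈ 30.953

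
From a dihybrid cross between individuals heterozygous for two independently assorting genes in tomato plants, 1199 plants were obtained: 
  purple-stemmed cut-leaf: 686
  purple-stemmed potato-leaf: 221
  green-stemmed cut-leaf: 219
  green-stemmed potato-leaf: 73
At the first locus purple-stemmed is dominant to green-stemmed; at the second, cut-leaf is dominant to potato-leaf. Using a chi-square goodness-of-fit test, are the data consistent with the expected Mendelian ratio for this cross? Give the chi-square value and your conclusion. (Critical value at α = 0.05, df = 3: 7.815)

0.463; consistent

A dihybrid F₂ with independent assortment and complete dominance at both loci gives a 9:3:3:1 phenotypic ratio.
The 9:3:3:1 ratio has 16 parts, so with N = 1199 the expected counts are:
  purple-stemmed cut-leaf: 1199 × 9/16 = 674.4375
  purple-stemmed potato-leaf: 1199 × 3/16 = 224.8125
  green-stemmed cut-leaf: 1199 × 3/16 = 224.8125
  green-stemmed potato-leaf: 1199 × 1/16 = 74.9375
χ² = Σ (O − E)² / E
  purple-stemmed cut-leaf: (686 − 674.4375)² / 674.4375 = 0.1982
  purple-stemmed potato-leaf: (221 − 224.8125)² / 224.8125 = 0.0647
  green-stemmed cut-leaf: (219 − 224.8125)² / 224.8125 = 0.1503
  green-stemmed potato-leaf: (73 − 74.9375)² / 74.9375 = 0.0501
χ² = 0.1982 + 0.0647 + 0.1503 + 0.0501 = 0.4633 ≈ 0.463
Degrees of freedom = 4 − 1 = 3; critical value at α = 0.05 is 7.815.
Since 0.463 < 7.815, we fail to reject the null hypothesis — the data are consistent with the 9:3:3:1 ratio.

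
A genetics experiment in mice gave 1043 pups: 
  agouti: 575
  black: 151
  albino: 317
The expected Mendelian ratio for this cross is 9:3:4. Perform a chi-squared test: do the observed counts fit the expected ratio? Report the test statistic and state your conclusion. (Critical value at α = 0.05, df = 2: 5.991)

Expected counts for N = 1043 under a 9:3:4 ratio (total parts = 16):
  agouti: 1043 × 9/16 = 586.6875
  black: 1043 × 3/16 = 195.5625
  albino: 1043 × 4/16 = 260.75
χ² = Σ (O − E)² / E
  agouti: (575 − 586.6875)² / 586.6875 = 0.2328
  black: (151 − 195.5625)² / 195.5625 = 10.1544
  albino: (317 − 260.75)² / 260.75 = 12.1345
χ² = 0.2328 + 10.1544 + 12.1345 = 22.5217 ≈ 22.522
Degrees of freedom = 3 − 1 = 2; critical value at α = 0.05 is 5.991.
Since 22.522 > 5.991, we reject the null hypothesis — the data do not fit the 9:3:4 ratio.

22.522; not consistent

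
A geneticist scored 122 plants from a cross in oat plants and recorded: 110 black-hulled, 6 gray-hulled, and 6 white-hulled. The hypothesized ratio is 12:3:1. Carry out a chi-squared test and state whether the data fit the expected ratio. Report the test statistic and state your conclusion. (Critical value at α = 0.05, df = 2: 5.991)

16.536; not consistent

Expected counts for N = 122 under a 12:3:1 ratio (total parts = 16):
  black-hulled: 122 × 12/16 = 91.5
  gray-hulled: 122 × 3/16 = 22.875
  white-hulled: 122 × 1/16 = 7.625
χ² = Σ (O − E)² / E
  black-hulled: (110 − 91.5)² / 91.5 = 3.7404
  gray-hulled: (6 − 22.875)² / 22.875 = 12.4488
  white-hulled: (6 − 7.625)² / 7.625 = 0.3463
χ² = 3.7404 + 12.4488 + 0.3463 = 16.5355 ≈ 16.536
Degrees of freedom = 3 − 1 = 2; critical value at α = 0.05 is 5.991.
Since 16.536 > 5.991, we reject the null hypothesis — the data do not fit the 12:3:1 ratio.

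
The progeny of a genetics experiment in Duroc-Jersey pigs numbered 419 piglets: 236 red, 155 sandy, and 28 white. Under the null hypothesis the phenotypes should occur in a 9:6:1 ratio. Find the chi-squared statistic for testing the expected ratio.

Under the 9:6:1 hypothesis (Σ ratio = 16, N = 419):
  red: 419 × 9/16 = 235.6875
  sandy: 419 × 6/16 = 157.125
  white: 419 × 1/16 = 26.1875
χ² = Σ (O − E)² / E
  red: (236 − 235.6875)² / 235.6875 = 0.0004
  sandy: (155 − 157.125)² / 157.125 = 0.0287
  white: (28 − 26.1875)² / 26.1875 = 0.1254
χ² = 0.0004 + 0.0287 + 0.1254 = 0.1545 ≈ 0.155

0.155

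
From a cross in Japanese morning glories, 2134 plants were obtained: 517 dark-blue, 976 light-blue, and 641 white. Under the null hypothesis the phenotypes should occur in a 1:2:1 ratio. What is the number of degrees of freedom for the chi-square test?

A goodness-of-fit test with 3 phenotype classes has df = 3 − 1 = 2.

2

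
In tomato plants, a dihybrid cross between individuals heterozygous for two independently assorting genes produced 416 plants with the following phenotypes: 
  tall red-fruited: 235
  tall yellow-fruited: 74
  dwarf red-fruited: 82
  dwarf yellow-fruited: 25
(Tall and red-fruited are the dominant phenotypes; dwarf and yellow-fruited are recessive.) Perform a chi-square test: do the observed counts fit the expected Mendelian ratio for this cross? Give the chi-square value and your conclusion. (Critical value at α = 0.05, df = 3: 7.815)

A dihybrid F₂ with independent assortment and complete dominance at both loci gives a 9:3:3:1 phenotypic ratio.
Under the 9:3:3:1 hypothesis (Σ ratio = 16, N = 416):
  tall red-fruited: 416 × 9/16 = 234
  tall yellow-fruited: 416 × 3/16 = 78
  dwarf red-fruited: 416 × 3/16 = 78
  dwarf yellow-fruited: 416 × 1/16 = 26
χ² = Σ (O − E)² / E
  tall red-fruited: (235 − 234)² / 234 = 0.0043
  tall yellow-fruited: (74 − 78)² / 78 = 0.2051
  dwarf red-fruited: (82 − 78)² / 78 = 0.2051
  dwarf yellow-fruited: (25 − 26)² / 26 = 0.0385
χ² = 0.0043 + 0.2051 + 0.2051 + 0.0385 = 0.453
Degrees of freedom = 4 − 1 = 3; critical value at α = 0.05 is 7.815.
Since 0.453 < 7.815, we fail to reject the null hypothesis — the data are consistent with the 9:3:3:1 ratio.

0.453; consistent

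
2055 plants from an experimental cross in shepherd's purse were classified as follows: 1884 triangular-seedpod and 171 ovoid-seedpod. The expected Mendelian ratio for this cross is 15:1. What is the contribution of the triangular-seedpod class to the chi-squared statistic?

0.940

The 15:1 ratio has 16 parts, so with N = 2055 the expected counts are:
  triangular-seedpod: 2055 × 15/16 = 1926.5625
  ovoid-seedpod: 2055 × 1/16 = 128.4375
Contribution of triangular-seedpod: (1884 − 1926.5625)² / 1926.5625 = 0.9403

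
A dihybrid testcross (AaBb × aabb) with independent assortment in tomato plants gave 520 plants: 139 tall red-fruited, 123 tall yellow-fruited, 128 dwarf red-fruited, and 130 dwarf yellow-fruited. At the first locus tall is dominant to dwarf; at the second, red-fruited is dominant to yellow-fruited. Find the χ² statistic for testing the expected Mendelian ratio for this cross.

1.031

A dihybrid testcross with independent assortment gives a 1:1:1:1 ratio.
Total ratio parts = 4. Expected numbers out of 520:
  tall red-fruited: 520 × 1/4 = 130
  tall yellow-fruited: 520 × 1/4 = 130
  dwarf red-fruited: 520 × 1/4 = 130
  dwarf yellow-fruited: 520 × 1/4 = 130
χ² = Σ (O − E)² / E
  tall red-fruited: (139 − 130)² / 130 = 0.6231
  tall yellow-fruited: (123 − 130)² / 130 = 0.3769
  dwarf red-fruited: (128 − 130)² / 130 = 0.0308
  dwarf yellow-fruited: (130 − 130)² / 130 = 0.0000
χ² = 0.6231 + 0.3769 + 0.0308 + 0.0000 = 1.0308 ≈ 1.031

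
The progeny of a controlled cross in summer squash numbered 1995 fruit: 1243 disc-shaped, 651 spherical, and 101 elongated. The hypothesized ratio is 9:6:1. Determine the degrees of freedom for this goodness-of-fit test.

2

A goodness-of-fit test with 3 phenotype classes has df = 3 − 1 = 2.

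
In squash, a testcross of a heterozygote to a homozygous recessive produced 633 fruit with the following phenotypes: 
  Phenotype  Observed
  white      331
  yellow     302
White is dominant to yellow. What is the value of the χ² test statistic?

A testcross of a heterozygote (Aa × aa) gives a 1:1 phenotypic ratio.
Total ratio parts = 2. Expected numbers out of 633:
  white: 633 × 1/2 = 316.5
  yellow: 633 × 1/2 = 316.5
χ² = Σ (O − E)² / E
  white: (331 − 316.5)² / 316.5 = 0.6643
  yellow: (302 − 316.5)² / 316.5 = 0.6643
χ² = 0.6643 + 0.6643 = 1.3286 ≈ 1.329

1.329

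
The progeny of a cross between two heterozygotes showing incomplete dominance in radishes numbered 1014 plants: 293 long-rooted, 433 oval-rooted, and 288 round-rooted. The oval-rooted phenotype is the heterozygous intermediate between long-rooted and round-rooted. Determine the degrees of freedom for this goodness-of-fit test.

With incomplete dominance, a heterozygote × heterozygote cross gives a 1:2:1 phenotypic ratio.
A goodness-of-fit test with 3 phenotype classes has df = 3 − 1 = 2.

2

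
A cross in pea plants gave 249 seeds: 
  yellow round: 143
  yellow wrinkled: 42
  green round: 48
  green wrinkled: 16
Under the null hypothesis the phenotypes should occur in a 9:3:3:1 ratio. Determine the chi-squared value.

0.581

Under the 9:3:3:1 hypothesis (Σ ratio = 16, N = 249):
  yellow round: 249 × 9/16 = 140.0625
  yellow wrinkled: 249 × 3/16 = 46.6875
  green round: 249 × 3/16 = 46.6875
  green wrinkled: 249 × 1/16 = 15.5625
χ² = Σ (O − E)² / E
  yellow round: (143 − 140.0625)² / 140.0625 = 0.0616
  yellow wrinkled: (42 − 46.6875)² / 46.6875 = 0.4706
  green round: (48 − 46.6875)² / 46.6875 = 0.0369
  green wrinkled: (16 − 15.5625)² / 15.5625 = 0.0123
χ² = 0.0616 + 0.4706 + 0.0369 + 0.0123 = 0.5814 ≈ 0.581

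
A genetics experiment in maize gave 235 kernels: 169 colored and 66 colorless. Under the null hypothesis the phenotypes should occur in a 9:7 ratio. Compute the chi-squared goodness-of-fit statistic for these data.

Expected counts for N = 235 under a 9:7 ratio (total parts = 16):
  colored: 235 × 9/16 = 132.1875
  colorless: 235 × 7/16 = 102.8125
χ² = Σ (O − E)² / E
  colored: (169 − 132.1875)² / 132.1875 = 10.2518
  colorless: (66 − 102.8125)² / 102.8125 = 13.1809
χ² = 10.2518 + 13.1809 = 23.4327 ≈ 23.433

23.433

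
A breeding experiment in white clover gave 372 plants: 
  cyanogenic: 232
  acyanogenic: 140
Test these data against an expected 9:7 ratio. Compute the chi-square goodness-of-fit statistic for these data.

Expected counts for N = 372 under a 9:7 ratio (total parts = 16):
  cyanogenic: 372 × 9/16 = 209.25
  acyanogenic: 372 × 7/16 = 162.75
χ² = Σ (O − E)² / E
  cyanogenic: (232 − 209.25)² / 209.25 = 2.4734
  acyanogenic: (140 − 162.75)² / 162.75 = 3.1801
χ² = 2.4734 + 3.1801 = 5.6535 ≈ 5.654

5.654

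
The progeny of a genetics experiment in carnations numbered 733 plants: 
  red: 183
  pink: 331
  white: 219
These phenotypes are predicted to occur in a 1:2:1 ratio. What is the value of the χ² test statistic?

The 1:2:1 ratio has 4 parts, so with N = 733 the expected counts are:
  red: 733 × 1/4 = 183.25
  pink: 733 × 2/4 = 366.5
  white: 733 × 1/4 = 183.25
χ² = Σ (O − E)² / E
  red: (183 − 183.25)² / 183.25 = 0.0003
  pink: (331 − 366.5)² / 366.5 = 3.4386
  white: (219 − 183.25)² / 183.25 = 6.9744
χ² = 0.0003 + 3.4386 + 6.9744 = 10.4133 ≈ 10.413

10.413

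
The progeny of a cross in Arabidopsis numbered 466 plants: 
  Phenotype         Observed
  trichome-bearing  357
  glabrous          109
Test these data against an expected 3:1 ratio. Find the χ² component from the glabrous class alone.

0.483

Expected counts for N = 466 under a 3:1 ratio (total parts = 4):
  trichome-bearing: 466 × 3/4 = 349.5
  glabrous: 466 × 1/4 = 116.5
Contribution of glabrous: (109 − 116.5)² / 116.5 = 0.4828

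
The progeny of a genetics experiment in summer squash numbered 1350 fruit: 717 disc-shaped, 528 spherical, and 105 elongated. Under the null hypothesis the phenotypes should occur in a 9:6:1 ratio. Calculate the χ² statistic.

Under the 9:6:1 hypothesis (Σ ratio = 16, N = 1350):
  disc-shaped: 1350 × 9/16 = 759.375
  spherical: 1350 × 6/16 = 506.25
  elongated: 1350 × 1/16 = 84.375
χ² = Σ (O − E)² / E
  disc-shaped: (717 − 759.375)² / 759.375 = 2.3646
  spherical: (528 − 506.25)² / 506.25 = 0.9344
  elongated: (105 − 84.375)² / 84.375 = 5.0417
χ² = 2.3646 + 0.9344 + 5.0417 = 8.3407 ≈ 8.341

8.341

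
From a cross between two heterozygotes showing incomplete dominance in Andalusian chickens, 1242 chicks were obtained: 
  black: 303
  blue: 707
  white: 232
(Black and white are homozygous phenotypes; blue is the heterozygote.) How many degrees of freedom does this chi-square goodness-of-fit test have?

With incomplete dominance, a heterozygote × heterozygote cross gives a 1:2:1 phenotypic ratio.
A goodness-of-fit test with 3 phenotype classes has df = 3 − 1 = 2.

2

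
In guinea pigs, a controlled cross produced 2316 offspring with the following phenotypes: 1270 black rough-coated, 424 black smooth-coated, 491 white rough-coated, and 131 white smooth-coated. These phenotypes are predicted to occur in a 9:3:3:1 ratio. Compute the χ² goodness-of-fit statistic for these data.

Expected counts for N = 2316 under a 9:3:3:1 ratio (total parts = 16):
  black rough-coated: 2316 × 9/16 = 1302.75
  black smooth-coated: 2316 × 3/16 = 434.25
  white rough-coated: 2316 × 3/16 = 434.25
  white smooth-coated: 2316 × 1/16 = 144.75
χ² = Σ (O − E)² / E
  black rough-coated: (1270 − 1302.75)² / 1302.75 = 0.8233
  black smooth-coated: (424 − 434.25)² / 434.25 = 0.2419
  white rough-coated: (491 − 434.25)² / 434.25 = 7.4164
  white smooth-coated: (131 − 144.75)² / 144.75 = 1.3061
χ² = 0.8233 + 0.2419 + 7.4164 + 1.3061 = 9.7877 ≈ 9.788

9.788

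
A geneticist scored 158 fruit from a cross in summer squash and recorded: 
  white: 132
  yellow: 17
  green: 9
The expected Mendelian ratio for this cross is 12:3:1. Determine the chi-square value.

6.996

Expected counts for N = 158 under a 12:3:1 ratio (total parts = 16):
  white: 158 × 12/16 = 118.5
  yellow: 158 × 3/16 = 29.625
  green: 158 × 1/16 = 9.875
χ² = Σ (O − E)² / E
  white: (132 − 118.5)² / 118.5 = 1.5380
  yellow: (17 − 29.625)² / 29.625 = 5.3803
  green: (9 − 9.875)² / 9.875 = 0.0775
χ² = 1.5380 + 5.3803 + 0.0775 = 6.9958 ≈ 6.996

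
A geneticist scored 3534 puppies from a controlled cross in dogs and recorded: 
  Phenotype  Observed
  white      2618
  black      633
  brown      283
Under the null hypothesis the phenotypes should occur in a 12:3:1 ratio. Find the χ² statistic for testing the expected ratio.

The 12:3:1 ratio has 16 parts, so with N = 3534 the expected counts are:
  white: 3534 × 12/16 = 2650.5
  black: 3534 × 3/16 = 662.625
  brown: 3534 × 1/16 = 220.875
χ² = Σ (O − E)² / E
  white: (2618 − 2650.5)² / 2650.5 = 0.3985
  black: (633 − 662.625)² / 662.625 = 1.3245
  brown: (283 − 220.875)² / 220.875 = 17.4738
χ² = 0.3985 + 1.3245 + 17.4738 = 19.1968 ≈ 19.197

19.197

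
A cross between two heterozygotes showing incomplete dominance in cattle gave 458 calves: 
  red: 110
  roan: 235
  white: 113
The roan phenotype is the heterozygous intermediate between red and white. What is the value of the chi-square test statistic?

0.354

With incomplete dominance, a heterozygote × heterozygote cross gives a 1:2:1 phenotypic ratio.
The 1:2:1 ratio has 4 parts, so with N = 458 the expected counts are:
  red: 458 × 1/4 = 114.5
  roan: 458 × 2/4 = 229
  white: 458 × 1/4 = 114.5
χ² = Σ (O − E)² / E
  red: (110 − 114.5)² / 114.5 = 0.1769
  roan: (235 − 229)² / 229 = 0.1572
  white: (113 − 114.5)² / 114.5 = 0.0197
χ² = 0.1769 + 0.1572 + 0.0197 = 0.3538 ≈ 0.354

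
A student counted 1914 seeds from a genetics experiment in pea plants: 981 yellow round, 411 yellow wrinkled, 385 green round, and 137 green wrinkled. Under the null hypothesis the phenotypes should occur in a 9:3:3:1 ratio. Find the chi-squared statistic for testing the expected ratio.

Total ratio parts = 16. Expected numbers out of 1914:
  yellow round: 1914 × 9/16 = 1076.625
  yellow wrinkled: 1914 × 3/16 = 358.875
  green round: 1914 × 3/16 = 358.875
  green wrinkled: 1914 × 1/16 = 119.625
χ² = Σ (O − E)² / E
  yellow round: (981 − 1076.625)² / 1076.625 = 8.4933
  yellow wrinkled: (411 − 358.875)² / 358.875 = 7.5709
  green round: (385 − 358.875)² / 358.875 = 1.9018
  green wrinkled: (137 − 119.625)² / 119.625 = 2.5236
χ² = 8.4933 + 7.5709 + 1.9018 + 2.5236 = 20.4896 ≈ 20.490

20.490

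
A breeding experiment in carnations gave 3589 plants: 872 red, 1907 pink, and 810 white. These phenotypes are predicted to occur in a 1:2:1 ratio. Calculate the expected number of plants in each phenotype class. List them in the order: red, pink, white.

Under the 1:2:1 hypothesis (Σ ratio = 4, N = 3589):
  red: 3589 × 1/4 = 897.25
  pink: 3589 × 2/4 = 1794.5
  white: 3589 × 1/4 = 897.25

897.25, 1794.5, 897.25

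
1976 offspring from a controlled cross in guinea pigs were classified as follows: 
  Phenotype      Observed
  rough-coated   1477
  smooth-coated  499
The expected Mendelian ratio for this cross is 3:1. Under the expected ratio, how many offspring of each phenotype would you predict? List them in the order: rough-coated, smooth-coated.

1482, 494

Under the 3:1 hypothesis (Σ ratio = 4, N = 1976):
  rough-coated: 1976 × 3/4 = 1482
  smooth-coated: 1976 × 1/4 = 494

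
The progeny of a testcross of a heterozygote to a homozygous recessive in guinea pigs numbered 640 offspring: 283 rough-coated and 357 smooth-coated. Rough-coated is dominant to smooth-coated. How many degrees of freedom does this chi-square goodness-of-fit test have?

A testcross of a heterozygote (Aa × aa) gives a 1:1 phenotypic ratio.
A goodness-of-fit test with 2 phenotype classes has df = 2 − 1 = 1.

1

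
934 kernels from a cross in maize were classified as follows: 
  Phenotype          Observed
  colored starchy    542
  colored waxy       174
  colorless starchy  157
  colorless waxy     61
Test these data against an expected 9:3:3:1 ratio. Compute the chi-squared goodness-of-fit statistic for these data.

Expected counts for N = 934 under a 9:3:3:1 ratio (total parts = 16):
  colored starchy: 934 × 9/16 = 525.375
  colored waxy: 934 × 3/16 = 175.125
  colorless starchy: 934 × 3/16 = 175.125
  colorless waxy: 934 × 1/16 = 58.375
χ² = Σ (O − E)² / E
  colored starchy: (542 − 525.375)² / 525.375 = 0.5261
  colored waxy: (174 − 175.125)² / 175.125 = 0.0072
  colorless starchy: (157 − 175.125)² / 175.125 = 1.8759
  colorless waxy: (61 − 58.375)² / 58.375 = 0.1180
χ² = 0.5261 + 0.0072 + 1.8759 + 0.1180 = 2.5272 ≈ 2.527

2.527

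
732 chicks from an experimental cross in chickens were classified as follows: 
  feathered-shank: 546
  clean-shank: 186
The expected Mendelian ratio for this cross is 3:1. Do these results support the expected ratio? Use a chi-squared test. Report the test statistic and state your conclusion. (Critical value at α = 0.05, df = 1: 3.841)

0.066; consistent

Total ratio parts = 4. Expected numbers out of 732:
  feathered-shank: 732 × 3/4 = 549
  clean-shank: 732 × 1/4 = 183
χ² = Σ (O − E)² / E
  feathered-shank: (546 − 549)² / 549 = 0.0164
  clean-shank: (186 − 183)² / 183 = 0.0492
χ² = 0.0164 + 0.0492 = 0.0656 ≈ 0.066
Degrees of freedom = 2 − 1 = 1; critical value at α = 0.05 is 3.841.
Since 0.066 < 3.841, we fail to reject the null hypothesis — the data are consistent with the 3:1 ratio.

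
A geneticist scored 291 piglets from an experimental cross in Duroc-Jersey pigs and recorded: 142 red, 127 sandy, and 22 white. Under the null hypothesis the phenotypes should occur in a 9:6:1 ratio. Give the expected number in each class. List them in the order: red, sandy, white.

163.6875, 109.125, 18.1875

Total ratio parts = 16. Expected numbers out of 291:
  red: 291 × 9/16 = 163.6875
  sandy: 291 × 6/16 = 109.125
  white: 291 × 1/16 = 18.1875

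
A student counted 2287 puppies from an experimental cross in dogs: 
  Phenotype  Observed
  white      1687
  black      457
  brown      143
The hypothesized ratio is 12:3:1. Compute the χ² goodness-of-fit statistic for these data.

2.318

Expected counts for N = 2287 under a 12:3:1 ratio (total parts = 16):
  white: 2287 × 12/16 = 1715.25
  black: 2287 × 3/16 = 428.8125
  brown: 2287 × 1/16 = 142.9375
χ² = Σ (O − E)² / E
  white: (1687 − 1715.25)² / 1715.25 = 0.4653
  black: (457 − 428.8125)² / 428.8125 = 1.8529
  brown: (143 − 142.9375)² / 142.9375 = 0.0000
χ² = 0.4653 + 1.8529 + 0.0000 = 2.3182 ≈ 2.318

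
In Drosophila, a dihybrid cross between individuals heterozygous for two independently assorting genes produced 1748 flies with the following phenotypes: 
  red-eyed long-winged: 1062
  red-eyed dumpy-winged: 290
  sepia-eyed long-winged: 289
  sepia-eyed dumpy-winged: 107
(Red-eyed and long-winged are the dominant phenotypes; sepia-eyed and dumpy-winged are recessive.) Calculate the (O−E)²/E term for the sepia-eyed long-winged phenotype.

A dihybrid F₂ with independent assortment and complete dominance at both loci gives a 9:3:3:1 phenotypic ratio.
The 9:3:3:1 ratio has 16 parts, so with N = 1748 the expected counts are:
  red-eyed long-winged: 1748 × 9/16 = 983.25
  red-eyed dumpy-winged: 1748 × 3/16 = 327.75
  sepia-eyed long-winged: 1748 × 3/16 = 327.75
  sepia-eyed dumpy-winged: 1748 × 1/16 = 109.25
Contribution of sepia-eyed long-winged: (289 − 327.75)² / 327.75 = 4.5814

4.581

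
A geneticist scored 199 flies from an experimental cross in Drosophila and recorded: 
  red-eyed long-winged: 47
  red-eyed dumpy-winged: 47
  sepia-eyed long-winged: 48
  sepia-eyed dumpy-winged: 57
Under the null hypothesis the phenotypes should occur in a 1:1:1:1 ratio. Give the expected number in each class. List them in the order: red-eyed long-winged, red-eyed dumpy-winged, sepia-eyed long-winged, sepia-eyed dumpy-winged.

Total ratio parts = 4. Expected numbers out of 199:
  red-eyed long-winged: 199 × 1/4 = 49.75
  red-eyed dumpy-winged: 199 × 1/4 = 49.75
  sepia-eyed long-winged: 199 × 1/4 = 49.75
  sepia-eyed dumpy-winged: 199 × 1/4 = 49.75

49.75, 49.75, 49.75, 49.75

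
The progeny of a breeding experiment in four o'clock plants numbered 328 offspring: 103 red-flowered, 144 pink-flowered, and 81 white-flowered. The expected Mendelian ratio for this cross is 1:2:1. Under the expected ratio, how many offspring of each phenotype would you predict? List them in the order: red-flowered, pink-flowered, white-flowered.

Under the 1:2:1 hypothesis (Σ ratio = 4, N = 328):
  red-flowered: 328 × 1/4 = 82
  pink-flowered: 328 × 2/4 = 164
  white-flowered: 328 × 1/4 = 82

82, 164, 82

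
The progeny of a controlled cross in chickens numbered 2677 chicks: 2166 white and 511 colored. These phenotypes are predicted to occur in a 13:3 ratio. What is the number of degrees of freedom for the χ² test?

A goodness-of-fit test with 2 phenotype classes has df = 2 − 1 = 1.

1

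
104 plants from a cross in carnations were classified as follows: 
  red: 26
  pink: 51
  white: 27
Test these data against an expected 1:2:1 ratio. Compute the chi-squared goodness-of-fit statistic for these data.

The 1:2:1 ratio has 4 parts, so with N = 104 the expected counts are:
  red: 104 × 1/4 = 26
  pink: 104 × 2/4 = 52
  white: 104 × 1/4 = 26
χ² = Σ (O − E)² / E
  red: (26 − 26)² / 26 = 0.0000
  pink: (51 − 52)² / 52 = 0.0192
  white: (27 − 26)² / 26 = 0.0385
χ² = 0.0000 + 0.0192 + 0.0385 = 0.0577 ≈ 0.058

0.058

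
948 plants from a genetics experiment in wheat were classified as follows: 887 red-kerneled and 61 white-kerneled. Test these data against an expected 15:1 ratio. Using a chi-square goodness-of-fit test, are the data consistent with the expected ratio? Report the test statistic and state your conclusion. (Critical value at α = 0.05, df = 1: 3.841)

Under the 15:1 hypothesis (Σ ratio = 16, N = 948):
  red-kerneled: 948 × 15/16 = 888.75
  white-kerneled: 948 × 1/16 = 59.25
χ² = Σ (O − E)² / E
  red-kerneled: (887 − 888.75)² / 888.75 = 0.0034
  white-kerneled: (61 − 59.25)² / 59.25 = 0.0517
χ² = 0.0034 + 0.0517 = 0.0551 ≈ 0.055
Degrees of freedom = 2 − 1 = 1; critical value at α = 0.05 is 3.841.
Since 0.055 < 3.841, we fail to reject the null hypothesis — the data are consistent with the 15:1 ratio.

0.055; consistent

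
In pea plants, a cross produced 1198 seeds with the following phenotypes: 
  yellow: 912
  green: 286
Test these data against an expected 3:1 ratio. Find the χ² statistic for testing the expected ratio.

0.811

Total ratio parts = 4. Expected numbers out of 1198:
  yellow: 1198 × 3/4 = 898.5
  green: 1198 × 1/4 = 299.5
χ² = Σ (O − E)² / E
  yellow: (912 − 898.5)² / 898.5 = 0.2028
  green: (286 − 299.5)² / 299.5 = 0.6085
χ² = 0.2028 + 0.6085 = 0.8113 ≈ 0.811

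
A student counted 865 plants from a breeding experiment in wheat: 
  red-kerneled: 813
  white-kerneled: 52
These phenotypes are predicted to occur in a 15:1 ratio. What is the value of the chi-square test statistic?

0.084

Under the 15:1 hypothesis (Σ ratio = 16, N = 865):
  red-kerneled: 865 × 15/16 = 810.9375
  white-kerneled: 865 × 1/16 = 54.0625
χ² = Σ (O − E)² / E
  red-kerneled: (813 − 810.9375)² / 810.9375 = 0.0052
  white-kerneled: (52 − 54.0625)² / 54.0625 = 0.0787
χ² = 0.0052 + 0.0787 = 0.0839 ≈ 0.084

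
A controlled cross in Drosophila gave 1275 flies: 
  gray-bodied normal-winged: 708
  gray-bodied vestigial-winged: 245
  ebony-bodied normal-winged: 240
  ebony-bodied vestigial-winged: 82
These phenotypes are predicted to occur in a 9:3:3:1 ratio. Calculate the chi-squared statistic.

0.336

The 9:3:3:1 ratio has 16 parts, so with N = 1275 the expected counts are:
  gray-bodied normal-winged: 1275 × 9/16 = 717.1875
  gray-bodied vestigial-winged: 1275 × 3/16 = 239.0625
  ebony-bodied normal-winged: 1275 × 3/16 = 239.0625
  ebony-bodied vestigial-winged: 1275 × 1/16 = 79.6875
χ² = Σ (O − E)² / E
  gray-bodied normal-winged: (708 − 717.1875)² / 717.1875 = 0.1177
  gray-bodied vestigial-winged: (245 − 239.0625)² / 239.0625 = 0.1475
  ebony-bodied normal-winged: (240 − 239.0625)² / 239.0625 = 0.0037
  ebony-bodied vestigial-winged: (82 − 79.6875)² / 79.6875 = 0.0671
χ² = 0.1177 + 0.1475 + 0.0037 + 0.0671 = 0.336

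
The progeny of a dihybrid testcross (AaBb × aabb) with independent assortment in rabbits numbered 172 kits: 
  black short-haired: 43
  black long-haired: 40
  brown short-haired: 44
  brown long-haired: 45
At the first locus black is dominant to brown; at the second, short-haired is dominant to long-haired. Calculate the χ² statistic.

0.326

A dihybrid testcross with independent assortment gives a 1:1:1:1 ratio.
Expected counts for N = 172 under a 1:1:1:1 ratio (total parts = 4):
  black short-haired: 172 × 1/4 = 43
  black long-haired: 172 × 1/4 = 43
  brown short-haired: 172 × 1/4 = 43
  brown long-haired: 172 × 1/4 = 43
χ² = Σ (O − E)² / E
  black short-haired: (43 − 43)² / 43 = 0.0000
  black long-haired: (40 − 43)² / 43 = 0.2093
  brown short-haired: (44 − 43)² / 43 = 0.0233
  brown long-haired: (45 − 43)² / 43 = 0.0930
χ² = 0.0000 + 0.2093 + 0.0233 + 0.0930 = 0.3256 ≈ 0.326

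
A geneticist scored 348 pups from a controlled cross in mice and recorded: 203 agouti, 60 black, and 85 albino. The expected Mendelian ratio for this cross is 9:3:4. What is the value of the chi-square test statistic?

Total ratio parts = 16. Expected numbers out of 348:
  agouti: 348 × 9/16 = 195.75
  black: 348 × 3/16 = 65.25
  albino: 348 × 4/16 = 87
χ² = Σ (O − E)² / E
  agouti: (203 − 195.75)² / 195.75 = 0.2685
  black: (60 − 65.25)² / 65.25 = 0.4224
  albino: (85 − 87)² / 87 = 0.0460
χ² = 0.2685 + 0.4224 + 0.0460 = 0.7369 ≈ 0.737

0.737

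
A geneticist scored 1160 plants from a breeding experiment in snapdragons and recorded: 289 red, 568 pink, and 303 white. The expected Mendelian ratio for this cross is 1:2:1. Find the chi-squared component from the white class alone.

Expected counts for N = 1160 under a 1:2:1 ratio (total parts = 4):
  red: 1160 × 1/4 = 290
  pink: 1160 × 2/4 = 580
  white: 1160 × 1/4 = 290
Contribution of white: (303 − 290)² / 290 = 0.5828

0.583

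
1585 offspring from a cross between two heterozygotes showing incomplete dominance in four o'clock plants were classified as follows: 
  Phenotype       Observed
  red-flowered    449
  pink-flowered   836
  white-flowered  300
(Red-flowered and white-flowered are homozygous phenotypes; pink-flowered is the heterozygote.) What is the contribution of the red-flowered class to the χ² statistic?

With incomplete dominance, a heterozygote × heterozygote cross gives a 1:2:1 phenotypic ratio.
Total ratio parts = 4. Expected numbers out of 1585:
  red-flowered: 1585 × 1/4 = 396.25
  pink-flowered: 1585 × 2/4 = 792.5
  white-flowered: 1585 × 1/4 = 396.25
Contribution of red-flowered: (449 − 396.25)² / 396.25 = 7.0222

7.022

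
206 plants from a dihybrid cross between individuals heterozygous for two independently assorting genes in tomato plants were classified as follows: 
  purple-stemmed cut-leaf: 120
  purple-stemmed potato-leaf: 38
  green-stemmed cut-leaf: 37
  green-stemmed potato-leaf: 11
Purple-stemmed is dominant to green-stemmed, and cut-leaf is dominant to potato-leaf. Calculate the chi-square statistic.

A dihybrid F₂ with independent assortment and complete dominance at both loci gives a 9:3:3:1 phenotypic ratio.
The 9:3:3:1 ratio has 16 parts, so with N = 206 the expected counts are:
  purple-stemmed cut-leaf: 206 × 9/16 = 115.875
  purple-stemmed potato-leaf: 206 × 3/16 = 38.625
  green-stemmed cut-leaf: 206 × 3/16 = 38.625
  green-stemmed potato-leaf: 206 × 1/16 = 12.875
χ² = Σ (O − E)² / E
  purple-stemmed cut-leaf: (120 − 115.875)² / 115.875 = 0.1468
  purple-stemmed potato-leaf: (38 − 38.625)² / 38.625 = 0.0101
  green-stemmed cut-leaf: (37 − 38.625)² / 38.625 = 0.0684
  green-stemmed potato-leaf: (11 − 12.875)² / 12.875 = 0.2731
χ² = 0.1468 + 0.0101 + 0.0684 + 0.2731 = 0.4984 ≈ 0.498

0.498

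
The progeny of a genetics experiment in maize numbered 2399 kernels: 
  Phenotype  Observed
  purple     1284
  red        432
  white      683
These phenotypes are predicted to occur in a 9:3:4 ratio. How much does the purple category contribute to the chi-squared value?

3.173

Under the 9:3:4 hypothesis (Σ ratio = 16, N = 2399):
  purple: 2399 × 9/16 = 1349.4375
  red: 2399 × 3/16 = 449.8125
  white: 2399 × 4/16 = 599.75
Contribution of purple: (1284 − 1349.4375)² / 1349.4375 = 3.1732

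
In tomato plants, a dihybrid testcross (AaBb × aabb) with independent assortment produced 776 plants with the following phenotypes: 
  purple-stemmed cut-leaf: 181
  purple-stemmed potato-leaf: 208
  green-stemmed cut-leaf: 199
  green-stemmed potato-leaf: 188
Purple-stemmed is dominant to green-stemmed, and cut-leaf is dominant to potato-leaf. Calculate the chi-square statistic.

A dihybrid testcross with independent assortment gives a 1:1:1:1 ratio.
Under the 1:1:1:1 hypothesis (Σ ratio = 4, N = 776):
  purple-stemmed cut-leaf: 776 × 1/4 = 194
  purple-stemmed potato-leaf: 776 × 1/4 = 194
  green-stemmed cut-leaf: 776 × 1/4 = 194
  green-stemmed potato-leaf: 776 × 1/4 = 194
χ² = Σ (O − E)² / E
  purple-stemmed cut-leaf: (181 − 194)² / 194 = 0.8711
  purple-stemmed potato-leaf: (208 − 194)² / 194 = 1.0103
  green-stemmed cut-leaf: (199 − 194)² / 194 = 0.1289
  green-stemmed potato-leaf: (188 − 194)² / 194 = 0.1856
χ² = 0.8711 + 1.0103 + 0.1289 + 0.1856 = 2.1959 ≈ 2.196

2.196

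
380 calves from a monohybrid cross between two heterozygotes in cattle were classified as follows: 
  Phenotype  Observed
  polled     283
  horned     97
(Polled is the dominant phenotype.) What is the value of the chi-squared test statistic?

For a monohybrid cross between heterozygotes with complete dominance, the expected phenotypic ratio is 3:1.
Under the 3:1 hypothesis (Σ ratio = 4, N = 380):
  polled: 380 × 3/4 = 285
  horned: 380 × 1/4 = 95
χ² = Σ (O − E)² / E
  polled: (283 − 285)² / 285 = 0.0140
  horned: (97 − 95)² / 95 = 0.0421
χ² = 0.0140 + 0.0421 = 0.0561 ≈ 0.056

0.056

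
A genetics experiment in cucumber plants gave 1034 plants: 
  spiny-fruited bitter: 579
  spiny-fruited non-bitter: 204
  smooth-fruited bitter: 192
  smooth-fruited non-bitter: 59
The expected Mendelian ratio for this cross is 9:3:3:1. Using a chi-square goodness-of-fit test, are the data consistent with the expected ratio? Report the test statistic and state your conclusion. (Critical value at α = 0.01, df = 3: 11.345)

1.048; consistent

Total ratio parts = 16. Expected numbers out of 1034:
  spiny-fruited bitter: 1034 × 9/16 = 581.625
  spiny-fruited non-bitter: 1034 × 3/16 = 193.875
  smooth-fruited bitter: 1034 × 3/16 = 193.875
  smooth-fruited non-bitter: 1034 × 1/16 = 64.625
χ² = Σ (O − E)² / E
  spiny-fruited bitter: (579 − 581.625)² / 581.625 = 0.0118
  spiny-fruited non-bitter: (204 − 193.875)² / 193.875 = 0.5288
  smooth-fruited bitter: (192 − 193.875)² / 193.875 = 0.0181
  smooth-fruited non-bitter: (59 − 64.625)² / 64.625 = 0.4896
χ² = 0.0118 + 0.5288 + 0.0181 + 0.4896 = 1.0483 ≈ 1.048
Degrees of freedom = 4 − 1 = 3; critical value at α = 0.01 is 11.345.
Since 1.048 < 11.345, we fail to reject the null hypothesis — the data are consistent with the 9:3:3:1 ratio.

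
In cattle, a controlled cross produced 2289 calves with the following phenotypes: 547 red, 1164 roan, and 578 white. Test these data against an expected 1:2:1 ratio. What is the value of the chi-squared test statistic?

Expected counts for N = 2289 under a 1:2:1 ratio (total parts = 4):
  red: 2289 × 1/4 = 572.25
  roan: 2289 × 2/4 = 1144.5
  white: 2289 × 1/4 = 572.25
χ² = Σ (O − E)² / E
  red: (547 − 572.25)² / 572.25 = 1.1141
  roan: (1164 − 1144.5)² / 1144.5 = 0.3322
  white: (578 − 572.25)² / 572.25 = 0.0578
χ² = 1.1141 + 0.3322 + 0.0578 = 1.5041 ≈ 1.504

1.504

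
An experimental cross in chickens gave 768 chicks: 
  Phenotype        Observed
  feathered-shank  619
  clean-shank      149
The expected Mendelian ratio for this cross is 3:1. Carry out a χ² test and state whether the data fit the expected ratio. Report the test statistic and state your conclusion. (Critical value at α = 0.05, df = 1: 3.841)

12.840; not consistent

Expected counts for N = 768 under a 3:1 ratio (total parts = 4):
  feathered-shank: 768 × 3/4 = 576
  clean-shank: 768 × 1/4 = 192
χ² = Σ (O − E)² / E
  feathered-shank: (619 − 576)² / 576 = 3.2101
  clean-shank: (149 − 192)² / 192 = 9.6302
χ² = 3.2101 + 9.6302 = 12.8403 ≈ 12.840
Degrees of freedom = 2 − 1 = 1; critical value at α = 0.05 is 3.841.
Since 12.840 > 3.841, we reject the null hypothesis — the data do not fit the 3:1 ratio.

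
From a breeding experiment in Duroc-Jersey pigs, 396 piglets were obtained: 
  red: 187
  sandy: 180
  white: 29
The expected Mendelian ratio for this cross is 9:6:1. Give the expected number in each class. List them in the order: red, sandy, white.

Under the 9:6:1 hypothesis (Σ ratio = 16, N = 396):
  red: 396 × 9/16 = 222.75
  sandy: 396 × 6/16 = 148.5
  white: 396 × 1/16 = 24.75

222.75, 148.5, 24.75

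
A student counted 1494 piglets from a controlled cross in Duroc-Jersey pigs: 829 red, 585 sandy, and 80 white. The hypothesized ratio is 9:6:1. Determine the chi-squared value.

Total ratio parts = 16. Expected numbers out of 1494:
  red: 1494 × 9/16 = 840.375
  sandy: 1494 × 6/16 = 560.25
  white: 1494 × 1/16 = 93.375
χ² = Σ (O − E)² / E
  red: (829 − 840.375)² / 840.375 = 0.1540
  sandy: (585 − 560.25)² / 560.25 = 1.0934
  white: (80 − 93.375)² / 93.375 = 1.9158
χ² = 0.1540 + 1.0934 + 1.9158 = 3.1632 ≈ 3.163

3.163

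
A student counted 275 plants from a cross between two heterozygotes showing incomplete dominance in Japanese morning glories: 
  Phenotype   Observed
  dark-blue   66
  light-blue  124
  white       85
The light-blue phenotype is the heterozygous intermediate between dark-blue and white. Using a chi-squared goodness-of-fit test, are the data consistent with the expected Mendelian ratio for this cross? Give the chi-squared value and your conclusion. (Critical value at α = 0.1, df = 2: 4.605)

5.276; not consistent

With incomplete dominance, a heterozygote × heterozygote cross gives a 1:2:1 phenotypic ratio.
The 1:2:1 ratio has 4 parts, so with N = 275 the expected counts are:
  dark-blue: 275 × 1/4 = 68.75
  light-blue: 275 × 2/4 = 137.5
  white: 275 × 1/4 = 68.75
χ² = Σ (O − E)² / E
  dark-blue: (66 − 68.75)² / 68.75 = 0.1100
  light-blue: (124 − 137.5)² / 137.5 = 1.3255
  white: (85 − 68.75)² / 68.75 = 3.8409
χ² = 0.1100 + 1.3255 + 3.8409 = 5.2764 ≈ 5.276
Degrees of freedom = 3 − 1 = 2; critical value at α = 0.1 is 4.605.
Since 5.276 > 4.605, we reject the null hypothesis — the data do not fit the 1:2:1 ratio.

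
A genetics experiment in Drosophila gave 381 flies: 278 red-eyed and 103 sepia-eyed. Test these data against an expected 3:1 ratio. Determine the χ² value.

Under the 3:1 hypothesis (Σ ratio = 4, N = 381):
  red-eyed: 381 × 3/4 = 285.75
  sepia-eyed: 381 × 1/4 = 95.25
χ² = Σ (O − E)² / E
  red-eyed: (278 − 285.75)² / 285.75 = 0.2102
  sepia-eyed: (103 − 95.25)² / 95.25 = 0.6306
χ² = 0.2102 + 0.6306 = 0.8408 ≈ 0.841

0.841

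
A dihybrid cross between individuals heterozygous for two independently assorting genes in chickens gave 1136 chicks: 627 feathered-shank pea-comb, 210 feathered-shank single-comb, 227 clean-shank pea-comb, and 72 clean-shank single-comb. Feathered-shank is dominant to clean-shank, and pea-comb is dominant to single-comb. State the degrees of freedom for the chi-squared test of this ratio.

A dihybrid F₂ with independent assortment and complete dominance at both loci gives a 9:3:3:1 phenotypic ratio.
A goodness-of-fit test with 4 phenotype classes has df = 4 − 1 = 3.

3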